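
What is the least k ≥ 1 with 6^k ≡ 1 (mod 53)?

The order of 6 must divide φ(53) = 53 − 1 = 52 = 2^2 · 13.
Divisors of 52: 1, 2, 4, 13, 26, 52.
Test each divisor d:
6^1 ≡ 6 (mod 53)
6^2 ≡ 36 (mod 53)
6^4 ≡ 24 (mod 53)
6^13 ≡ 52 (mod 53)
6^26 ≡ 1 (mod 53) ✓
Therefore the multiplicative order of 6 modulo 53 is 26.

26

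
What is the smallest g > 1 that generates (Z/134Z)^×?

7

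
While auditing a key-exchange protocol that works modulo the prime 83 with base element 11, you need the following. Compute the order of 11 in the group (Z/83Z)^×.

41

ord(11) | φ(83) = 83 − 1 = 82 = 2 · 41.
Divisors of 82: 1, 2, 41, 82.
Check 11^d mod 83 for each divisor in increasing order:
11^1 ≡ 11 (mod 83)
11^2 ≡ 38 (mod 83)
11^41 ≡ 1 (mod 83) ✓
Therefore the multiplicative order of 11 modulo 83 is 41.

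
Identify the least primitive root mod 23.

φ(23) = 23 − 1 = 22 = 2 · 11.
g is a primitive root iff g^(22/q) ≢ 1 (mod 23) for each prime q ∈ {2, 11}.
g = 2: 2^11 ≡ 1 — hits 1, so not a primitive root.
g = 3: 3^11 ≡ 1 — hits 1, so not a primitive root.
g = 4: 4^11 ≡ 1 — hits 1, so not a primitive root.
g = 5: 5^11 ≡ 22; 5^2 ≡ 2 — none is 1, so 5 is a primitive root.
The smallest primitive root modulo 23 is 5.

5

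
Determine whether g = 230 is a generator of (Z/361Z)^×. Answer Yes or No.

Yes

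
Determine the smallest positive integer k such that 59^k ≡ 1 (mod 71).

70

ord(59) | φ(71) = 71 − 1 = 70 = 2 · 5 · 7.
Divisors of 70: 1, 2, 5, 7, 10, 14, 35, 70.
Check 59^d mod 71 for each divisor in increasing order:
59^1 ≡ 59 (mod 71)
59^2 ≡ 2 (mod 71)
59^5 ≡ 23 (mod 71)
59^7 ≡ 46 (mod 71)
59^10 ≡ 32 (mod 71)
59^14 ≡ 57 (mod 71)
59^35 ≡ 70 (mod 71)
59^70 ≡ 1 (mod 71) ✓
Therefore the multiplicative order of 59 modulo 71 is 70.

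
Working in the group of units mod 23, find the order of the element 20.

22

Since 20 ∈ (Z/23Z)^×, its order divides φ(23) = 23 − 1 = 22 = 2 · 11.
Divisors of 22: 1, 2, 11, 22.
Test each divisor d:
20^1 ≡ 20
20^2 ≡ 9
20^11 ≡ 22
20^22 ≡ 1
Hence ord(20) = 22.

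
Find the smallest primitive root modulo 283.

φ(283) = 283 − 1 = 282 = 2 · 3 · 47.
g is a primitive root iff g^(282/q) ≢ 1 (mod 283) for each prime q ∈ {2, 3, 47}.
g = 2: 2^141 ≡ 282; 2^94 ≡ 1 — hits 1, so not a primitive root.
g = 3: 3^141 ≡ 282; 3^94 ≡ 238; 3^6 ≡ 163 — none is 1, so 3 is a primitive root.
So 3 is the smallest generator of (Z/283Z)^×.

3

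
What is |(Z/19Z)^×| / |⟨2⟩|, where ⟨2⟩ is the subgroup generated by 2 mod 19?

1

Since 2 ∈ (Z/19Z)^×, its order divides φ(19) = 19 − 1 = 18 = 2 · 3^2.
Divisors of 18: 1, 2, 3, 6, 9, 18.
Test each divisor d:
2^1 ≡ 2 (mod 19)
2^2 ≡ 4 (mod 19)
2^3 ≡ 8 (mod 19)
2^6 ≡ 7 (mod 19)
2^9 ≡ 18 (mod 19)
2^18 ≡ 1 (mod 19) ✓
Thus |⟨2⟩| = ord(2) = 18.
[(Z/19Z)^× : ⟨2⟩] = 18/18 = 1.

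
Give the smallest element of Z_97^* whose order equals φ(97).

5

φ(97) = 97 − 1 = 96 = 2^5 · 3.
Test candidates g = 2, 3, … against the prime factors q ∈ {2, 3} of φ(97): g is a generator iff g^(96/q) ≢ 1 for every such q.
g = 2: 2^48 ≡ 1 — hits 1, so not a primitive root.
g = 3: 3^48 ≡ 1 — hits 1, so not a primitive root.
g = 4: 4^48 ≡ 1 — hits 1, so not a primitive root.
g = 5: 5^48 ≡ 96; 5^32 ≡ 35 — none is 1, so 5 is a primitive root.
The smallest primitive root modulo 97 is 5.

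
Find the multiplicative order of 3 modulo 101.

100

The order of 3 must divide φ(101) = 101 − 1 = 100 = 2^2 · 5^2.
Divisors of 100: 1, 2, 4, 5, 10, 20, 25, 50, 100.
Check 3^d mod 101 for each divisor in increasing order:
3^1 ≡ 3 (mod 101)
3^2 ≡ 9 (mod 101)
3^4 ≡ 81 (mod 101)
3^5 ≡ 41 (mod 101)
3^10 ≡ 65 (mod 101)
3^20 ≡ 84 (mod 101)
3^25 ≡ 10 (mod 101)
3^50 ≡ 100 (mod 101)
3^100 ≡ 1 (mod 101) ✓
The smallest such exponent is 100, so the order of 3 is 100.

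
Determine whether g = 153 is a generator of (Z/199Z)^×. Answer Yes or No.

Yes

φ(199) = 199 − 1 = 198 = 2 · 3^2 · 11.
It suffices to check that the order of 153 is not a proper divisor of 198: compute 153^(198/q) for q ∈ {2, 3, 11}.
153^99 ≡ 198 (mod 199)  [q = 2: ≢ 1 ✓]
153^66 ≡ 92 (mod 199)  [q = 3: ≢ 1 ✓]
153^18 ≡ 62 (mod 199)  [q = 11: ≢ 1 ✓]
Every test exponent gives a nontrivial residue, hence 153 generates the full group.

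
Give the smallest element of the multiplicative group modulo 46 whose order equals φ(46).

φ(46) = φ(2)·φ(23) = 1·22 = 22 = 2 · 11.
g is a primitive root iff g^(22/q) ≢ 1 (mod 46) for each prime q ∈ {2, 11}.
g = 2: gcd(2, 46) = 2 > 1, not a unit — skip.
g = 3: 3^11 ≡ 1 — hits 1, so not a primitive root.
g = 4: gcd(4, 46) = 2 > 1, not a unit — skip.
g = 5: 5^11 ≡ 45; 5^2 ≡ 25 — none is 1, so 5 is a primitive root.
So 5 is the smallest generator of (Z/46Z)^×.

5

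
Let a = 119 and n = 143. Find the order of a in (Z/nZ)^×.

By Lagrange's theorem, ord_143(119) divides φ(143) = φ(11·13) = (11−1)·(13−1) = 10·12 = 120 = 2^3 · 3 · 5.
Divisors of 120: 1, 2, 3, 4, 5, 6, 8, 10, 12, 15, 20, 24, 30, 40, 60, 120.
Check 119^d mod 143 for each divisor in increasing order:
119^1 ≡ 119
119^2 ≡ 4
119^3 ≡ 47
119^4 ≡ 16
119^5 ≡ 45
119^6 ≡ 64
119^8 ≡ 113
119^10 ≡ 23
119^12 ≡ 92
119^15 ≡ 34
119^20 ≡ 100
119^24 ≡ 27
119^30 ≡ 12
119^40 ≡ 133
119^60 ≡ 1
Hence ord(119) = 60.

60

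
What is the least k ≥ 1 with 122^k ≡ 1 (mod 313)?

Since 122 ∈ (Z/313Z)^×, its order divides φ(313) = 313 − 1 = 312 = 2^3 · 3 · 13.
Divisors of 312: 1, 2, 3, 4, 6, 8, 12, 13, 24, 26, 39, 52, 78, 104, 156, 312.
Evaluate successive powers at the divisors of 312:
122^1 ≡ 122
122^2 ≡ 173
122^3 ≡ 135
122^4 ≡ 194
122^6 ≡ 71
122^8 ≡ 76
122^12 ≡ 33
122^13 ≡ 270
122^24 ≡ 150
122^26 ≡ 284
122^39 ≡ 308
122^52 ≡ 215
122^78 ≡ 25
122^104 ≡ 214
122^156 ≡ 312
122^312 ≡ 1
Hence ord(122) = 312.

312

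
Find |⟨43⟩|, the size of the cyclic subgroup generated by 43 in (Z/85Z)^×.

8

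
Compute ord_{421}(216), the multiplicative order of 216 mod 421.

28

By Lagrange's theorem, ord_421(216) divides φ(421) = 421 − 1 = 420 = 2^2 · 3 · 5 · 7.
Divisors of 420: 1, 2, 3, 4, 5, 6, 7, 10, 12, 14, 15, 20, 21, 28, 30, 35, 42, 60, 70, 84, 105, 140, 210, 420.
Compute 216^d (mod 421) for the divisors d until we hit 1:
216^1 ≡ 216 (mod 421)
216^2 ≡ 346 (mod 421)
216^3 ≡ 219 (mod 421)
216^4 ≡ 152 (mod 421)
216^5 ≡ 415 (mod 421)
216^6 ≡ 388 (mod 421)
216^7 ≡ 29 (mod 421)
216^10 ≡ 36 (mod 421)
216^12 ≡ 247 (mod 421)
216^14 ≡ 420 (mod 421)
216^15 ≡ 205 (mod 421)
216^20 ≡ 33 (mod 421)
216^21 ≡ 392 (mod 421)
216^28 ≡ 1 (mod 421) ✓
Hence ord(216) = 28.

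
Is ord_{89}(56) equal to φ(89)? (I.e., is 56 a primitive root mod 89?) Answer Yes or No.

Yes

φ(89) = 89 − 1 = 88 = 2^3 · 11.
It suffices to check that the order of 56 is not a proper divisor of 88: compute 56^(88/q) for q ∈ {2, 11}.
56^44 ≡ 88 (mod 89)  [q = 2: ≢ 1 ✓]
56^8 ≡ 16 (mod 89)  [q = 11: ≢ 1 ✓]
All checks pass, so 56 has order 88 and is a primitive root modulo 89.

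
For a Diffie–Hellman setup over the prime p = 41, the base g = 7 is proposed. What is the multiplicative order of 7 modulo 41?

ord(7) | φ(41) = 41 − 1 = 40 = 2^3 · 5.
Divisors of 40: 1, 2, 4, 5, 8, 10, 20, 40.
Test each divisor d:
7^1 ≡ 7 (mod 41)
7^2 ≡ 8 (mod 41)
7^4 ≡ 23 (mod 41)
7^5 ≡ 38 (mod 41)
7^8 ≡ 37 (mod 41)
7^10 ≡ 9 (mod 41)
7^20 ≡ 40 (mod 41)
7^40 ≡ 1 (mod 41) ✓
The smallest such exponent is 40, so the order of 7 is 40.

40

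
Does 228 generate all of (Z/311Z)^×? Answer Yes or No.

φ(311) = 311 − 1 = 310 = 2 · 5 · 31.
An element g generates (Z/311Z)^× iff g^(310/q) ≢ 1 (mod 311) for each prime q ∈ {2, 5, 31}.
228^155 ≡ 310 (mod 311)  [q = 2: ≢ 1 ✓]
228^62 ≡ 1 (mod 311)  [q = 5: ≡ 1 ✗]
228^10 ≡ 234 (mod 311)  [q = 31: ≢ 1 ✓]
Since 228^62 ≡ 1, the order of 228 divides 62 < 310, so 228 is not a primitive root.

No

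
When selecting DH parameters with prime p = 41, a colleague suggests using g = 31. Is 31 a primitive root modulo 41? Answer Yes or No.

φ(41) = 41 − 1 = 40 = 2^3 · 5.
It suffices to check that the order of 31 is not a proper divisor of 40: compute 31^(40/q) for q ∈ {2, 5}.
31^20 ≡ 1 (mod 41)  [q = 2: ≡ 1 ✗]
31^8 ≡ 16 (mod 41)  [q = 5: ≢ 1 ✓]
The check at q = 2 fails, so 31 generates a proper subgroup.

No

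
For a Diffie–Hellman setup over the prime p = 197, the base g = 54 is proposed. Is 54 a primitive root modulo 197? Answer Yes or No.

φ(197) = 197 − 1 = 196 = 2^2 · 7^2.
Test 54^(196/q) mod 197 for each prime factor q of 196:
54^98 ≡ 1 (mod 197)  [q = 2: ≡ 1 ✗]
54^28 ≡ 114 (mod 197)  [q = 7: ≢ 1 ✓]
54^98 ≡ 1 shows ord(54) | 98, strictly less than φ(197); not a primitive root.

No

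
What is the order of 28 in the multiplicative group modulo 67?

66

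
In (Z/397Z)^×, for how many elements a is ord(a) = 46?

φ(397) = 397 − 1 = 396 = 2^2 · 3^2 · 11.
Since (Z/397Z)^× is cyclic of order 396, the number of elements of order d is φ(d) when d | 396 and 0 otherwise.
46 does not divide 396, so no element of (Z/397Z)^× has order 46.

0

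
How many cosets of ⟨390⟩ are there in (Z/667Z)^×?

44

By Lagrange's theorem, ord_667(390) divides φ(667) = φ(23·29) = (23−1)·(29−1) = 22·28 = 616 = 2^3 · 7 · 11.
Divisors of 616: 1, 2, 4, 7, 8, 11, 14, 22, 28, 44, 56, 77, 88, 154, 308, 616.
Check 390^d mod 667 for each divisor in increasing order:
390^1 ≡ 390 (mod 667)
390^2 ≡ 24 (mod 667)
390^4 ≡ 576 (mod 667)
390^7 ≡ 666 (mod 667)
390^8 ≡ 277 (mod 667)
390^11 ≡ 91 (mod 667)
390^14 ≡ 1 (mod 667) ✓
The order of 390 is 14, so the subgroup it generates has 14 elements.
[(Z/667Z)^× : ⟨390⟩] = 616/14 = 44.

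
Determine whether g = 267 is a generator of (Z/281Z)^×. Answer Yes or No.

φ(281) = 281 − 1 = 280 = 2^3 · 5 · 7.
An element g generates (Z/281Z)^× iff g^(280/q) ≢ 1 (mod 281) for each prime q ∈ {2, 5, 7}.
267^140 ≡ 1 (mod 281)  [q = 2: ≡ 1 ✗]
267^56 ≡ 86 (mod 281)  [q = 5: ≢ 1 ✓]
267^40 ≡ 249 (mod 281)  [q = 7: ≢ 1 ✓]
Since 267^140 ≡ 1, the order of 267 divides 140 < 280, so 267 is not a primitive root.

No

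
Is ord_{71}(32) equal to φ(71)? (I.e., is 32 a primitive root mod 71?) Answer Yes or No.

No

φ(71) = 71 − 1 = 70 = 2 · 5 · 7.
Test 32^(70/q) mod 71 for each prime factor q of 70:
32^35 ≡ 1 (mod 71)  [q = 2: ≡ 1 ✗]
32^14 ≡ 1 (mod 71)  [q = 5: ≡ 1 ✗]
32^10 ≡ 37 (mod 71)  [q = 7: ≢ 1 ✓]
32^35 ≡ 1 shows ord(32) | 35, strictly less than φ(71); not a primitive root.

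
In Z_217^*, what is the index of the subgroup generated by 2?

Since 2 ∈ (Z/217Z)^×, its order divides φ(217) = φ(7·31) = (7−1)·(31−1) = 6·30 = 180 = 2^2 · 3^2 · 5.
Divisors of 180: 1, 2, 3, 4, 5, 6, 9, 10, 12, 15, 18, 20, 30, 36, 45, 60, 90, 180.
Test each divisor d:
2^1 ≡ 2
2^2 ≡ 4
2^3 ≡ 8
2^4 ≡ 16
2^5 ≡ 32
2^6 ≡ 64
2^9 ≡ 78
2^10 ≡ 156
2^12 ≡ 190
2^15 ≡ 1
Thus |⟨2⟩| = ord(2) = 15.
[(Z/217Z)^× : ⟨2⟩] = 180/15 = 12.

12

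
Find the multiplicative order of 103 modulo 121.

The order of 103 must divide φ(121) = φ(11^2) = 11·(11−1) = 110 = 2 · 5 · 11.
Divisors of 110: 1, 2, 5, 10, 11, 22, 55, 110.
Check 103^d mod 121 for each divisor in increasing order:
103^1 ≡ 103 (mod 121)
103^2 ≡ 82 (mod 121)
103^5 ≡ 89 (mod 121)
103^10 ≡ 56 (mod 121)
103^11 ≡ 81 (mod 121)
103^22 ≡ 27 (mod 121)
103^55 ≡ 1 (mod 121) ✓
Hence ord(103) = 55.

55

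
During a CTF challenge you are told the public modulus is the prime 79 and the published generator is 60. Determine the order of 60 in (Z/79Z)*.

78

The order of 60 must divide φ(79) = 79 − 1 = 78 = 2 · 3 · 13.
Divisors of 78: 1, 2, 3, 6, 13, 26, 39, 78.
Compute 60^d (mod 79) for the divisors d until we hit 1:
60^1 ≡ 60 (mod 79)
60^2 ≡ 45 (mod 79)
60^3 ≡ 14 (mod 79)
60^6 ≡ 38 (mod 79)
60^13 ≡ 56 (mod 79)
60^26 ≡ 55 (mod 79)
60^39 ≡ 78 (mod 79)
60^78 ≡ 1 (mod 79) ✓
Hence ord(60) = 78.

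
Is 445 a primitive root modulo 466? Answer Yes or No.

Yes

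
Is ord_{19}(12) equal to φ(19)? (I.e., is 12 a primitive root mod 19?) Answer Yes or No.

No

φ(19) = 19 − 1 = 18 = 2 · 3^2.
Test 12^(18/q) mod 19 for each prime factor q of 18:
12^9 ≡ 18 (mod 19)  [q = 2: ≢ 1 ✓]
12^6 ≡ 1 (mod 19)  [q = 3: ≡ 1 ✗]
The check at q = 3 fails, so 12 generates a proper subgroup.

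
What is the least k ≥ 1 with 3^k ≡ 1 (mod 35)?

12

By Lagrange's theorem, ord_35(3) divides φ(35) = φ(5·7) = (5−1)·(7−1) = 4·6 = 24 = 2^3 · 3.
Divisors of 24: 1, 2, 3, 4, 6, 8, 12, 24.
Compute 3^d (mod 35) for the divisors d until we hit 1:
3^1 ≡ 3 (mod 35)
3^2 ≡ 9 (mod 35)
3^3 ≡ 27 (mod 35)
3^4 ≡ 11 (mod 35)
3^6 ≡ 29 (mod 35)
3^8 ≡ 16 (mod 35)
3^12 ≡ 1 (mod 35) ✓
Therefore the multiplicative order of 3 modulo 35 is 12.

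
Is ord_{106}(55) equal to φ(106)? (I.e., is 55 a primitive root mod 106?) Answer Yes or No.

φ(106) = φ(2)·φ(53) = 1·52 = 52 = 2^2 · 13.
55 is a primitive root mod 106 iff 55^(φ(106)/q) ≢ 1 for every prime q | φ(106), i.e. q ∈ {2, 13}.
55^26 ≡ 105 (mod 106)  [q = 2: ≢ 1 ✓]
55^4 ≡ 69 (mod 106)  [q = 13: ≢ 1 ✓]
Every test exponent gives a nontrivial residue, hence 55 generates the full group.

Yes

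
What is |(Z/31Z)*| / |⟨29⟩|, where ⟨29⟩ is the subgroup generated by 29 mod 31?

3

The order of 29 must divide φ(31) = 31 − 1 = 30 = 2 · 3 · 5.
Divisors of 30: 1, 2, 3, 5, 6, 10, 15, 30.
Check 29^d mod 31 for each divisor in increasing order:
29^1 ≡ 29 (mod 31)
29^2 ≡ 4 (mod 31)
29^3 ≡ 23 (mod 31)
29^5 ≡ 30 (mod 31)
29^6 ≡ 2 (mod 31)
29^10 ≡ 1 (mod 31) ✓
The order of 29 is 10, so the subgroup it generates has 10 elements.
Index = |(Z/31Z)^×| / |⟨29⟩| = 30 / 10 = 3.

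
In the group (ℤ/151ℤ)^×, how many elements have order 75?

40

φ(151) = 151 − 1 = 150 = 2 · 3 · 5^2.
In a cyclic group of order 150, there are φ(d) elements of order d for each divisor d of 150, and zero for non-divisors.
75 = 3 · 5^2 divides 150, and φ(75) = 40.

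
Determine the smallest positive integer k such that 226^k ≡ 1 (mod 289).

272

The order of 226 must divide φ(289) = φ(17^2) = 17·(17−1) = 272 = 2^4 · 17.
Divisors of 272: 1, 2, 4, 8, 16, 17, 34, 68, 136, 272.
Evaluate successive powers at the divisors of 272:
226^1 ≡ 226 (mod 289)
226^2 ≡ 212 (mod 289)
226^4 ≡ 149 (mod 289)
226^8 ≡ 237 (mod 289)
226^16 ≡ 103 (mod 289)
226^17 ≡ 158 (mod 289)
226^34 ≡ 110 (mod 289)
226^68 ≡ 251 (mod 289)
226^136 ≡ 288 (mod 289)
226^272 ≡ 1 (mod 289) ✓
Hence ord(226) = 272.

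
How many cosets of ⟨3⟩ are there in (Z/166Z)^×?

2

The order of 3 must divide φ(166) = φ(2)·φ(83) = 1·82 = 82 = 2 · 41.
Divisors of 82: 1, 2, 41, 82.
Evaluate successive powers at the divisors of 82:
3^1 ≡ 3 (mod 166)
3^2 ≡ 9 (mod 166)
3^41 ≡ 1 (mod 166) ✓
Thus |⟨3⟩| = ord(3) = 41.
[(Z/166Z)^× : ⟨3⟩] = 82/41 = 2.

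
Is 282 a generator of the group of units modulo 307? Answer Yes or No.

φ(307) = 307 − 1 = 306 = 2 · 3^2 · 17.
282 is a primitive root mod 307 iff 282^(φ(307)/q) ≢ 1 for every prime q | φ(307), i.e. q ∈ {2, 3, 17}.
282^153 ≡ 306 (mod 307)  [q = 2: ≢ 1 ✓]
282^102 ≡ 17 (mod 307)  [q = 3: ≢ 1 ✓]
282^18 ≡ 114 (mod 307)  [q = 17: ≢ 1 ✓]
All checks pass, so 282 has order 306 and is a primitive root modulo 307.

Yes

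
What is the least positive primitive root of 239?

7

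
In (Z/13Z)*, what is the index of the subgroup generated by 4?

ord(4) | φ(13) = 13 − 1 = 12 = 2^2 · 3.
Divisors of 12: 1, 2, 3, 4, 6, 12.
Check 4^d mod 13 for each divisor in increasing order:
4^1 ≡ 4 (mod 13)
4^2 ≡ 3 (mod 13)
4^3 ≡ 12 (mod 13)
4^4 ≡ 9 (mod 13)
4^6 ≡ 1 (mod 13) ✓
Thus |⟨4⟩| = ord(4) = 6.
[(Z/13Z)^× : ⟨4⟩] = 12/6 = 2.

2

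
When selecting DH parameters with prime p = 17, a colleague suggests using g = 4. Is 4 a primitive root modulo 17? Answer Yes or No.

No

φ(17) = 17 − 1 = 16 = 2^4.
4 is a primitive root mod 17 iff 4^(φ(17)/q) ≢ 1 for every prime q | φ(17), i.e. q ∈ {2}.
4^8 ≡ 1 (mod 17)  [q = 2: ≡ 1 ✗]
The check at q = 2 fails, so 4 generates a proper subgroup.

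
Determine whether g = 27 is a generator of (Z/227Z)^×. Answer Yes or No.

φ(227) = 227 − 1 = 226 = 2 · 113.
It suffices to check that the order of 27 is not a proper divisor of 226: compute 27^(226/q) for q ∈ {2, 113}.
27^113 ≡ 1 (mod 227)  [q = 2: ≡ 1 ✗]
27^2 ≡ 48 (mod 227)  [q = 113: ≢ 1 ✓]
27^113 ≡ 1 shows ord(27) | 113, strictly less than φ(227); not a primitive root.

No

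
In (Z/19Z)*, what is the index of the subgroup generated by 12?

By Lagrange's theorem, ord_19(12) divides φ(19) = 19 − 1 = 18 = 2 · 3^2.
Divisors of 18: 1, 2, 3, 6, 9, 18.
Check 12^d mod 19 for each divisor in increasing order:
12^1 ≡ 12
12^2 ≡ 11
12^3 ≡ 18
12^6 ≡ 1
Thus |⟨12⟩| = ord(12) = 6.
Index = |(Z/19Z)^×| / |⟨12⟩| = 18 / 6 = 3.

3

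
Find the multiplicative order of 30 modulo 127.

63

By Lagrange's theorem, ord_127(30) divides φ(127) = 127 − 1 = 126 = 2 · 3^2 · 7.
Divisors of 126: 1, 2, 3, 6, 7, 9, 14, 18, 21, 42, 63, 126.
Check 30^d mod 127 for each divisor in increasing order:
30^1 ≡ 30
30^2 ≡ 11
30^3 ≡ 76
30^6 ≡ 61
30^7 ≡ 52
30^9 ≡ 64
30^14 ≡ 37
30^18 ≡ 32
30^21 ≡ 19
30^42 ≡ 107
30^63 ≡ 1
The smallest such exponent is 63, so the order of 30 is 63.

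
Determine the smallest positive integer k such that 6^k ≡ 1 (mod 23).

11

Since 6 ∈ (Z/23Z)^×, its order divides φ(23) = 23 − 1 = 22 = 2 · 11.
Divisors of 22: 1, 2, 11, 22.
Test each divisor d:
6^1 ≡ 6
6^2 ≡ 13
6^11 ≡ 1
The smallest such exponent is 11, so the order of 6 is 11.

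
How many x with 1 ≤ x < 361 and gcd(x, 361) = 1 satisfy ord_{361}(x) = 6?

2

φ(361) = φ(19^2) = 19·(19−1) = 342 = 2 · 3^2 · 19.
(Z/361Z)^× is cyclic (|G| = 342); a cyclic group of order m has exactly φ(d) elements of each order d | m, and none otherwise.
6 = 2 · 3 divides 342, and φ(6) = 2.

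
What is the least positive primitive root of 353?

3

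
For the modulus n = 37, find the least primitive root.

φ(37) = 37 − 1 = 36 = 2^2 · 3^2.
g is a primitive root iff g^(36/q) ≢ 1 (mod 37) for each prime q ∈ {2, 3}.
g = 2: 2^18 ≡ 36; 2^12 ≡ 26 — none is 1, so 2 is a primitive root.
Hence the least primitive root of 37 is 2.

2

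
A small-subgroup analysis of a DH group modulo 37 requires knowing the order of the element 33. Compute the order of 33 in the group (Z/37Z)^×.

By Lagrange's theorem, ord_37(33) divides φ(37) = 37 − 1 = 36 = 2^2 · 3^2.
Divisors of 36: 1, 2, 3, 4, 6, 9, 12, 18, 36.
Test each divisor d:
33^1 ≡ 33 (mod 37)
33^2 ≡ 16 (mod 37)
33^3 ≡ 10 (mod 37)
33^4 ≡ 34 (mod 37)
33^6 ≡ 26 (mod 37)
33^9 ≡ 1 (mod 37) ✓
Hence ord(33) = 9.

9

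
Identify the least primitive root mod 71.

7

φ(71) = 71 − 1 = 70 = 2 · 5 · 7.
Test candidates g = 2, 3, … against the prime factors q ∈ {2, 5, 7} of φ(71): g is a generator iff g^(70/q) ≢ 1 for every such q.
g = 2: 2^35 ≡ 1 — hits 1, so not a primitive root.
g = 3: 3^35 ≡ 1 — hits 1, so not a primitive root.
g = 4: 4^35 ≡ 1 — hits 1, so not a primitive root.
g = 5: 5^35 ≡ 1 — hits 1, so not a primitive root.
g = 6: 6^35 ≡ 1 — hits 1, so not a primitive root.
g = 7: 7^35 ≡ 70; 7^14 ≡ 54; 7^10 ≡ 45 — none is 1, so 7 is a primitive root.
So 7 is the smallest generator of (Z/71Z)^×.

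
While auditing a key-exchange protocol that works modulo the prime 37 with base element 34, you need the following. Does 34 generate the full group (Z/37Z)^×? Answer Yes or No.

No

φ(37) = 37 − 1 = 36 = 2^2 · 3^2.
Test 34^(36/q) mod 37 for each prime factor q of 36:
34^18 ≡ 1 (mod 37)  [q = 2: ≡ 1 ✗]
34^12 ≡ 10 (mod 37)  [q = 3: ≢ 1 ✓]
34^18 ≡ 1 shows ord(34) | 18, strictly less than φ(37); not a primitive root.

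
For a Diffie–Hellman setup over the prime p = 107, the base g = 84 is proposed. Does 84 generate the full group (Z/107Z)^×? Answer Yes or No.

φ(107) = 107 − 1 = 106 = 2 · 53.
84 is a primitive root mod 107 iff 84^(φ(107)/q) ≢ 1 for every prime q | φ(107), i.e. q ∈ {2, 53}.
84^53 ≡ 106 (mod 107)  [q = 2: ≢ 1 ✓]
84^2 ≡ 101 (mod 107)  [q = 53: ≢ 1 ✓]
Every test exponent gives a nontrivial residue, hence 84 generates the full group.

Yes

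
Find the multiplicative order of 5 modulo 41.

The order of 5 must divide φ(41) = 41 − 1 = 40 = 2^3 · 5.
Divisors of 40: 1, 2, 4, 5, 8, 10, 20, 40.
Evaluate successive powers at the divisors of 40:
5^1 ≡ 5 (mod 41)
5^2 ≡ 25 (mod 41)
5^4 ≡ 10 (mod 41)
5^5 ≡ 9 (mod 41)
5^8 ≡ 18 (mod 41)
5^10 ≡ 40 (mod 41)
5^20 ≡ 1 (mod 41) ✓
So ord_41(5) = 20.

20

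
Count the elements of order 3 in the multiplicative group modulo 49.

2

φ(49) = φ(7^2) = 7·(7−1) = 42 = 2 · 3 · 7.
Since (Z/49Z)^× is cyclic of order 42, the number of elements of order d is φ(d) when d | 42 and 0 otherwise.
3 | 42, and φ(3) = 3 − 1 = 2.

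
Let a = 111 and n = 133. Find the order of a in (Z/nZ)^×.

The order of 111 must divide φ(133) = φ(7·19) = (7−1)·(19−1) = 6·18 = 108 = 2^2 · 3^3.
Divisors of 108: 1, 2, 3, 4, 6, 9, 12, 18, 27, 36, 54, 108.
Evaluate successive powers at the divisors of 108:
111^1 ≡ 111 (mod 133)
111^2 ≡ 85 (mod 133)
111^3 ≡ 125 (mod 133)
111^4 ≡ 43 (mod 133)
111^6 ≡ 64 (mod 133)
111^9 ≡ 20 (mod 133)
111^12 ≡ 106 (mod 133)
111^18 ≡ 1 (mod 133) ✓
Therefore the multiplicative order of 111 modulo 133 is 18.

18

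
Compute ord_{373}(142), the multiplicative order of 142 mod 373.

124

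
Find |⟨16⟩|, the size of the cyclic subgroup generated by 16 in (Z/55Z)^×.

Since 16 ∈ (Z/55Z)^×, its order divides φ(55) = φ(5·11) = (5−1)·(11−1) = 4·10 = 40 = 2^3 · 5.
Divisors of 40: 1, 2, 4, 5, 8, 10, 20, 40.
Test each divisor d:
16^1 ≡ 16 (mod 55)
16^2 ≡ 36 (mod 55)
16^4 ≡ 31 (mod 55)
16^5 ≡ 1 (mod 55) ✓
The smallest such exponent is 5, so the order of 16 is 5.

5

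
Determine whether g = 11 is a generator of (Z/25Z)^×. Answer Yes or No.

No

φ(25) = φ(5^2) = 5·(5−1) = 20 = 2^2 · 5.
11 is a primitive root mod 25 iff 11^(φ(25)/q) ≢ 1 for every prime q | φ(25), i.e. q ∈ {2, 5}.
11^10 ≡ 1 (mod 25)  [q = 2: ≡ 1 ✗]
11^4 ≡ 16 (mod 25)  [q = 5: ≢ 1 ✓]
The check at q = 2 fails, so 11 generates a proper subgroup.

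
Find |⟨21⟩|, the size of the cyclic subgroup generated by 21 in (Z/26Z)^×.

4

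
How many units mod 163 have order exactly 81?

φ(163) = 163 − 1 = 162 = 2 · 3^4.
(Z/163Z)^× is cyclic (|G| = 162); a cyclic group of order m has exactly φ(d) elements of each order d | m, and none otherwise.
81 = 3^4 divides 162, and φ(81) = 54.

54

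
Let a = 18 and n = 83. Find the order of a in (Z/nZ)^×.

Since 18 ∈ (Z/83Z)^×, its order divides φ(83) = 83 − 1 = 82 = 2 · 41.
Divisors of 82: 1, 2, 41, 82.
Compute 18^d (mod 83) for the divisors d until we hit 1:
18^1 ≡ 18 (mod 83)
18^2 ≡ 75 (mod 83)
18^41 ≡ 82 (mod 83)
18^82 ≡ 1 (mod 83) ✓
Hence ord(18) = 82.

82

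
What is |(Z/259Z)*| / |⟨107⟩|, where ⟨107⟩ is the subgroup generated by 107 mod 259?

24

By Lagrange's theorem, ord_259(107) divides φ(259) = φ(7·37) = (7−1)·(37−1) = 6·36 = 216 = 2^3 · 3^3.
Divisors of 216: 1, 2, 3, 4, 6, 8, 9, 12, 18, 24, 27, 36, 54, 72, 108, 216.
Check 107^d mod 259 for each divisor in increasing order:
107^1 ≡ 107 (mod 259)
107^2 ≡ 53 (mod 259)
107^3 ≡ 232 (mod 259)
107^4 ≡ 219 (mod 259)
107^6 ≡ 211 (mod 259)
107^8 ≡ 46 (mod 259)
107^9 ≡ 1 (mod 259) ✓
So ord_259(107) = 9, hence |⟨107⟩| = 9.
Index = |(Z/259Z)^×| / |⟨107⟩| = 216 / 9 = 24.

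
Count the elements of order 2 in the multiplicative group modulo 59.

1

φ(59) = 59 − 1 = 58 = 2 · 29.
(Z/59Z)^× is cyclic (|G| = 58); a cyclic group of order m has exactly φ(d) elements of each order d | m, and none otherwise.
2 | 58, and φ(2) = 2 − 1 = 1.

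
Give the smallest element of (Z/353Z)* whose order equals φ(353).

φ(353) = 353 − 1 = 352 = 2^5 · 11.
Test candidates g = 2, 3, … against the prime factors q ∈ {2, 11} of φ(353): g is a generator iff g^(352/q) ≢ 1 for every such q.
g = 2: 2^176 ≡ 1 — hits 1, so not a primitive root.
g = 3: 3^176 ≡ 352; 3^32 ≡ 140 — none is 1, so 3 is a primitive root.
Hence the least primitive root of 353 is 3.

3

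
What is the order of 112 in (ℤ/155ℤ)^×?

Since 112 ∈ (Z/155Z)^×, its order divides φ(155) = φ(5·31) = (5−1)·(31−1) = 4·30 = 120 = 2^3 · 3 · 5.
Divisors of 120: 1, 2, 3, 4, 5, 6, 8, 10, 12, 15, 20, 24, 30, 40, 60, 120.
Test each divisor d:
112^1 ≡ 112 (mod 155)
112^2 ≡ 144 (mod 155)
112^3 ≡ 8 (mod 155)
112^4 ≡ 121 (mod 155)
112^5 ≡ 67 (mod 155)
112^6 ≡ 64 (mod 155)
112^8 ≡ 71 (mod 155)
112^10 ≡ 149 (mod 155)
112^12 ≡ 66 (mod 155)
112^15 ≡ 63 (mod 155)
112^20 ≡ 36 (mod 155)
112^24 ≡ 16 (mod 155)
112^30 ≡ 94 (mod 155)
112^40 ≡ 56 (mod 155)
112^60 ≡ 1 (mod 155) ✓
Therefore the multiplicative order of 112 modulo 155 is 60.

60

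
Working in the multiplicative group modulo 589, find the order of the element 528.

18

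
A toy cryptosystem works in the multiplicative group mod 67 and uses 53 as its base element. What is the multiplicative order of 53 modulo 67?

22

Since 53 ∈ (Z/67Z)^×, its order divides φ(67) = 67 − 1 = 66 = 2 · 3 · 11.
Divisors of 66: 1, 2, 3, 6, 11, 22, 33, 66.
Evaluate successive powers at the divisors of 66:
53^1 ≡ 53 (mod 67)
53^2 ≡ 62 (mod 67)
53^3 ≡ 3 (mod 67)
53^6 ≡ 9 (mod 67)
53^11 ≡ 66 (mod 67)
53^22 ≡ 1 (mod 67) ✓
So ord_67(53) = 22.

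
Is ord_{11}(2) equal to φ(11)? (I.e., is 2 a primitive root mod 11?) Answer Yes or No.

Yes

φ(11) = 11 − 1 = 10 = 2 · 5.
Test 2^(10/q) mod 11 for each prime factor q of 10:
2^5 ≡ 10 (mod 11)  [q = 2: ≢ 1 ✓]
2^2 ≡ 4 (mod 11)  [q = 5: ≢ 1 ✓]
All checks pass, so 2 has order 10 and is a primitive root modulo 11.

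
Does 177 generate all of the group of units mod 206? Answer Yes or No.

φ(206) = φ(2)·φ(103) = 1·102 = 102 = 2 · 3 · 17.
An element g generates (Z/206Z)^× iff g^(102/q) ≢ 1 (mod 206) for each prime q ∈ {2, 3, 17}.
177^51 ≡ 205 (mod 206)  [q = 2: ≢ 1 ✓]
177^34 ≡ 149 (mod 206)  [q = 3: ≢ 1 ✓]
177^6 ≡ 175 (mod 206)  [q = 17: ≢ 1 ✓]
None equal 1, so ord_206(177) = 102: 177 is a primitive root.

Yes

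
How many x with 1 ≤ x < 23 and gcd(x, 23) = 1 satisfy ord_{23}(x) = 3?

φ(23) = 23 − 1 = 22 = 2 · 11.
(Z/23Z)^× is cyclic (|G| = 22); a cyclic group of order m has exactly φ(d) elements of each order d | m, and none otherwise.
3 does not divide 22, so no element of (Z/23Z)^× has order 3.

0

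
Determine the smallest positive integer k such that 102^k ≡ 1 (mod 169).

156

Since 102 ∈ (Z/169Z)^×, its order divides φ(169) = φ(13^2) = 13·(13−1) = 156 = 2^2 · 3 · 13.
Divisors of 156: 1, 2, 3, 4, 6, 12, 13, 26, 39, 52, 78, 156.
Test each divisor d:
102^1 ≡ 102 (mod 169)
102^2 ≡ 95 (mod 169)
102^3 ≡ 57 (mod 169)
102^4 ≡ 68 (mod 169)
102^6 ≡ 38 (mod 169)
102^12 ≡ 92 (mod 169)
102^13 ≡ 89 (mod 169)
102^26 ≡ 147 (mod 169)
102^39 ≡ 70 (mod 169)
102^52 ≡ 146 (mod 169)
102^78 ≡ 168 (mod 169)
102^156 ≡ 1 (mod 169) ✓
Therefore the multiplicative order of 102 modulo 169 is 156.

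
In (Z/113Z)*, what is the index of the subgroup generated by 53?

By Lagrange's theorem, ord_113(53) divides φ(113) = 113 − 1 = 112 = 2^4 · 7.
Divisors of 112: 1, 2, 4, 7, 8, 14, 16, 28, 56, 112.
Check 53^d mod 113 for each divisor in increasing order:
53^1 ≡ 53
53^2 ≡ 97
53^4 ≡ 30
53^7 ≡ 98
53^8 ≡ 109
53^14 ≡ 112
53^16 ≡ 16
53^28 ≡ 1
So ord_113(53) = 28, hence |⟨53⟩| = 28.
Index = |(Z/113Z)^×| / |⟨53⟩| = 112 / 28 = 4.

4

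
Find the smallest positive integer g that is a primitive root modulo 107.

2

φ(107) = 107 − 1 = 106 = 2 · 53.
g is a primitive root iff g^(106/q) ≢ 1 (mod 107) for each prime q ∈ {2, 53}.
g = 2: 2^53 ≡ 106; 2^2 ≡ 4 — none is 1, so 2 is a primitive root.
Hence the least primitive root of 107 is 2.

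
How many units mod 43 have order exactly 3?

2

φ(43) = 43 − 1 = 42 = 2 · 3 · 7.
(Z/43Z)^× is cyclic (|G| = 42); a cyclic group of order m has exactly φ(d) elements of each order d | m, and none otherwise.
3 | 42, and φ(3) = 3 − 1 = 2.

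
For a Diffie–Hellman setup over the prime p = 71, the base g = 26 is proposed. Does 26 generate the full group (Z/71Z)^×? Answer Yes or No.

φ(71) = 71 − 1 = 70 = 2 · 5 · 7.
An element g generates (Z/71Z)^× iff g^(70/q) ≢ 1 (mod 71) for each prime q ∈ {2, 5, 7}.
26^35 ≡ 70 (mod 71)  [q = 2: ≢ 1 ✓]
26^14 ≡ 1 (mod 71)  [q = 5: ≡ 1 ✗]
26^10 ≡ 32 (mod 71)  [q = 7: ≢ 1 ✓]
26^14 ≡ 1 shows ord(26) | 14, strictly less than φ(71); not a primitive root.

No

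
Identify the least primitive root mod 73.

5

φ(73) = 73 − 1 = 72 = 2^3 · 3^2.
Test candidates g = 2, 3, … against the prime factors q ∈ {2, 3} of φ(73): g is a generator iff g^(72/q) ≢ 1 for every such q.
g = 2: 2^36 ≡ 1 — hits 1, so not a primitive root.
g = 3: 3^36 ≡ 1 — hits 1, so not a primitive root.
g = 4: 4^36 ≡ 1 — hits 1, so not a primitive root.
g = 5: 5^36 ≡ 72; 5^24 ≡ 8 — none is 1, so 5 is a primitive root.
So 5 is the smallest generator of (Z/73Z)^×.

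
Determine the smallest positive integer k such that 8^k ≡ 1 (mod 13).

ord(8) | φ(13) = 13 − 1 = 12 = 2^2 · 3.
Divisors of 12: 1, 2, 3, 4, 6, 12.
Compute 8^d (mod 13) for the divisors d until we hit 1:
8^1 ≡ 8
8^2 ≡ 12
8^3 ≡ 5
8^4 ≡ 1
Therefore the multiplicative order of 8 modulo 13 is 4.

4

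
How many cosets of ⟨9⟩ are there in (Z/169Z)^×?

4

ord(9) | φ(169) = φ(13^2) = 13·(13−1) = 156 = 2^2 · 3 · 13.
Divisors of 156: 1, 2, 3, 4, 6, 12, 13, 26, 39, 52, 78, 156.
Check 9^d mod 169 for each divisor in increasing order:
9^1 ≡ 9
9^2 ≡ 81
9^3 ≡ 53
9^4 ≡ 139
9^6 ≡ 105
9^12 ≡ 40
9^13 ≡ 22
9^26 ≡ 146
9^39 ≡ 1
Thus |⟨9⟩| = ord(9) = 39.
The index is φ(169) / ord(9) = 156 / 39 = 4.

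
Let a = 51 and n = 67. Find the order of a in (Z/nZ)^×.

66

Since 51 ∈ (Z/67Z)^×, its order divides φ(67) = 67 − 1 = 66 = 2 · 3 · 11.
Divisors of 66: 1, 2, 3, 6, 11, 22, 33, 66.
Evaluate successive powers at the divisors of 66:
51^1 ≡ 51 (mod 67)
51^2 ≡ 55 (mod 67)
51^3 ≡ 58 (mod 67)
51^6 ≡ 14 (mod 67)
51^11 ≡ 38 (mod 67)
51^22 ≡ 37 (mod 67)
51^33 ≡ 66 (mod 67)
51^66 ≡ 1 (mod 67) ✓
So ord_67(51) = 66.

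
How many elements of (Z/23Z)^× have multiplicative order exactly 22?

10

φ(23) = 23 − 1 = 22 = 2 · 11.
In a cyclic group of order 22, there are φ(d) elements of order d for each divisor d of 22, and zero for non-divisors.
22 = 2 · 11 divides 22, and φ(22) = 10.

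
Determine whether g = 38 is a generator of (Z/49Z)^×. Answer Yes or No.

Yes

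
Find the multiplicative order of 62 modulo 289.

Since 62 ∈ (Z/289Z)^×, its order divides φ(289) = φ(17^2) = 17·(17−1) = 272 = 2^4 · 17.
Divisors of 272: 1, 2, 4, 8, 16, 17, 34, 68, 136, 272.
Compute 62^d (mod 289) for the divisors d until we hit 1:
62^1 ≡ 62 (mod 289)
62^2 ≡ 87 (mod 289)
62^4 ≡ 55 (mod 289)
62^8 ≡ 135 (mod 289)
62^16 ≡ 18 (mod 289)
62^17 ≡ 249 (mod 289)
62^34 ≡ 155 (mod 289)
62^68 ≡ 38 (mod 289)
62^136 ≡ 288 (mod 289)
62^272 ≡ 1 (mod 289) ✓
The smallest such exponent is 272, so the order of 62 is 272.

272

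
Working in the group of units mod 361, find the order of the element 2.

342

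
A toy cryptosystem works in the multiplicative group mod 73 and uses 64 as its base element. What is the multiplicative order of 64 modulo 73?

By Lagrange's theorem, ord_73(64) divides φ(73) = 73 − 1 = 72 = 2^3 · 3^2.
Divisors of 72: 1, 2, 3, 4, 6, 8, 9, 12, 18, 24, 36, 72.
Check 64^d mod 73 for each divisor in increasing order:
64^1 ≡ 64 (mod 73)
64^2 ≡ 8 (mod 73)
64^3 ≡ 1 (mod 73) ✓
Therefore the multiplicative order of 64 modulo 73 is 3.

3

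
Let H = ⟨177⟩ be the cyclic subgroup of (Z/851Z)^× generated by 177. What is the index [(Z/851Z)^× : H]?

ord(177) | φ(851) = φ(23·37) = (23−1)·(37−1) = 22·36 = 792 = 2^3 · 3^2 · 11.
Divisors of 792: 1, 2, 3, 4, 6, 8, 9, 11, 12, 18, 22, 24, 33, 36, 44, 66, 72, 88, 99, 132, 198, 264, 396, 792.
Check 177^d mod 851 for each divisor in increasing order:
177^1 ≡ 177
177^2 ≡ 693
177^3 ≡ 117
177^4 ≡ 285
177^6 ≡ 73
177^8 ≡ 380
177^9 ≡ 31
177^11 ≡ 208
177^12 ≡ 223
177^18 ≡ 110
177^22 ≡ 714
177^24 ≡ 371
177^33 ≡ 438
177^36 ≡ 186
177^44 ≡ 47
177^66 ≡ 369
177^72 ≡ 556
177^88 ≡ 507
177^99 ≡ 783
177^132 ≡ 1
Thus |⟨177⟩| = ord(177) = 132.
[(Z/851Z)^× : ⟨177⟩] = 792/132 = 6.

6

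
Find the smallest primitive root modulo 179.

φ(179) = 179 − 1 = 178 = 2 · 89.
g is a primitive root iff g^(178/q) ≢ 1 (mod 179) for each prime q ∈ {2, 89}.
g = 2: 2^89 ≡ 178; 2^2 ≡ 4 — none is 1, so 2 is a primitive root.
So 2 is the smallest generator of (Z/179Z)^×.

2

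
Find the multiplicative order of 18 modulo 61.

60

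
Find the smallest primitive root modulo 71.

φ(71) = 71 − 1 = 70 = 2 · 5 · 7.
g is a primitive root iff g^(70/q) ≢ 1 (mod 71) for each prime q ∈ {2, 5, 7}.
g = 2: 2^35 ≡ 1 — hits 1, so not a primitive root.
g = 3: 3^35 ≡ 1 — hits 1, so not a primitive root.
g = 4: 4^35 ≡ 1 — hits 1, so not a primitive root.
g = 5: 5^35 ≡ 1 — hits 1, so not a primitive root.
g = 6: 6^35 ≡ 1 — hits 1, so not a primitive root.
g = 7: 7^35 ≡ 70; 7^14 ≡ 54; 7^10 ≡ 45 — none is 1, so 7 is a primitive root.
The smallest primitive root modulo 71 is 7.

7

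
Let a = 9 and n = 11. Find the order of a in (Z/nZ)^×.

5

The order of 9 must divide φ(11) = 11 − 1 = 10 = 2 · 5.
Divisors of 10: 1, 2, 5, 10.
Test each divisor d:
9^1 ≡ 9
9^2 ≡ 4
9^5 ≡ 1
So ord_11(9) = 5.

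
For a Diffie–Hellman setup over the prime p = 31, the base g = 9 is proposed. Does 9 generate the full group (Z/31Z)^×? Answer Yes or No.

No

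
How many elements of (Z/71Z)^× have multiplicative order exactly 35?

24

φ(71) = 71 − 1 = 70 = 2 · 5 · 7.
Since (Z/71Z)^× is cyclic of order 70, the number of elements of order d is φ(d) when d | 70 and 0 otherwise.
35 = 5 · 7 divides 70, and φ(35) = 24.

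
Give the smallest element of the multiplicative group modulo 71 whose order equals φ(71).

φ(71) = 71 − 1 = 70 = 2 · 5 · 7.
g is a primitive root iff g^(70/q) ≢ 1 (mod 71) for each prime q ∈ {2, 5, 7}.
g = 2: 2^35 ≡ 1 — hits 1, so not a primitive root.
g = 3: 3^35 ≡ 1 — hits 1, so not a primitive root.
g = 4: 4^35 ≡ 1 — hits 1, so not a primitive root.
g = 5: 5^35 ≡ 1 — hits 1, so not a primitive root.
g = 6: 6^35 ≡ 1 — hits 1, so not a primitive root.
g = 7: 7^35 ≡ 70; 7^14 ≡ 54; 7^10 ≡ 45 — none is 1, so 7 is a primitive root.
Hence the least primitive root of 71 is 7.

7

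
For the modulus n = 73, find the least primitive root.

5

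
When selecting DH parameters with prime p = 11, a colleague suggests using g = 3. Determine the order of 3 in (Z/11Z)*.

5

ord(3) | φ(11) = 11 − 1 = 10 = 2 · 5.
Divisors of 10: 1, 2, 5, 10.
Test each divisor d:
3^1 ≡ 3
3^2 ≡ 9
3^5 ≡ 1
Hence ord(3) = 5.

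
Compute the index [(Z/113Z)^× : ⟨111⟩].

By Lagrange's theorem, ord_113(111) divides φ(113) = 113 − 1 = 112 = 2^4 · 7.
Divisors of 112: 1, 2, 4, 7, 8, 14, 16, 28, 56, 112.
Evaluate successive powers at the divisors of 112:
111^1 ≡ 111 (mod 113)
111^2 ≡ 4 (mod 113)
111^4 ≡ 16 (mod 113)
111^7 ≡ 98 (mod 113)
111^8 ≡ 30 (mod 113)
111^14 ≡ 112 (mod 113)
111^16 ≡ 109 (mod 113)
111^28 ≡ 1 (mod 113) ✓
The order of 111 is 28, so the subgroup it generates has 28 elements.
The index is φ(113) / ord(111) = 112 / 28 = 4.

4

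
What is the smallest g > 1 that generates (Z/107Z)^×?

2

φ(107) = 107 − 1 = 106 = 2 · 53.
g is a primitive root iff g^(106/q) ≢ 1 (mod 107) for each prime q ∈ {2, 53}.
g = 2: 2^53 ≡ 106; 2^2 ≡ 4 — none is 1, so 2 is a primitive root.
The smallest primitive root modulo 107 is 2.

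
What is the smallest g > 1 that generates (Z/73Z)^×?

φ(73) = 73 − 1 = 72 = 2^3 · 3^2.
g is a primitive root iff g^(72/q) ≢ 1 (mod 73) for each prime q ∈ {2, 3}.
g = 2: 2^36 ≡ 1 — hits 1, so not a primitive root.
g = 3: 3^36 ≡ 1 — hits 1, so not a primitive root.
g = 4: 4^36 ≡ 1 — hits 1, so not a primitive root.
g = 5: 5^36 ≡ 72; 5^24 ≡ 8 — none is 1, so 5 is a primitive root.
The smallest primitive root modulo 73 is 5.

5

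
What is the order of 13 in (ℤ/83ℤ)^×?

82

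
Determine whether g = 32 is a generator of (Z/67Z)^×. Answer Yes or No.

φ(67) = 67 − 1 = 66 = 2 · 3 · 11.
It suffices to check that the order of 32 is not a proper divisor of 66: compute 32^(66/q) for q ∈ {2, 3, 11}.
32^33 ≡ 66 (mod 67)  [q = 2: ≢ 1 ✓]
32^22 ≡ 29 (mod 67)  [q = 3: ≢ 1 ✓]
32^6 ≡ 25 (mod 67)  [q = 11: ≢ 1 ✓]
All checks pass, so 32 has order 66 and is a primitive root modulo 67.

Yes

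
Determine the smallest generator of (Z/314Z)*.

φ(314) = φ(2)·φ(157) = 1·156 = 156 = 2^2 · 3 · 13.
g is a primitive root iff g^(156/q) ≢ 1 (mod 314) for each prime q ∈ {2, 3, 13}.
g = 2: gcd(2, 314) = 2 > 1, not a unit — skip.
g = 3: 3^78 ≡ 1 — hits 1, so not a primitive root.
g = 4: gcd(4, 314) = 2 > 1, not a unit — skip.
g = 5: 5^78 ≡ 313; 5^52 ≡ 169; 5^12 ≡ 287 — none is 1, so 5 is a primitive root.
So 5 is the smallest generator of (Z/314Z)^×.

5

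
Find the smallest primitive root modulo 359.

φ(359) = 359 − 1 = 358 = 2 · 179.
Test candidates g = 2, 3, … against the prime factors q ∈ {2, 179} of φ(359): g is a generator iff g^(358/q) ≢ 1 for every such q.
g = 2: 2^179 ≡ 1 — hits 1, so not a primitive root.
g = 3: 3^179 ≡ 1 — hits 1, so not a primitive root.
g = 4: 4^179 ≡ 1 — hits 1, so not a primitive root.
g = 5: 5^179 ≡ 1 — hits 1, so not a primitive root.
g = 6: 6^179 ≡ 1 — hits 1, so not a primitive root.
g = 7: 7^179 ≡ 358; 7^2 ≡ 49 — none is 1, so 7 is a primitive root.
Hence the least primitive root of 359 is 7.

7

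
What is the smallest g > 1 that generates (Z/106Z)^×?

φ(106) = φ(2)·φ(53) = 1·52 = 52 = 2^2 · 13.
g is a primitive root iff g^(52/q) ≢ 1 (mod 106) for each prime q ∈ {2, 13}.
g = 2: gcd(2, 106) = 2 > 1, not a unit — skip.
g = 3: 3^26 ≡ 105; 3^4 ≡ 81 — none is 1, so 3 is a primitive root.
So 3 is the smallest generator of (Z/106Z)^×.

3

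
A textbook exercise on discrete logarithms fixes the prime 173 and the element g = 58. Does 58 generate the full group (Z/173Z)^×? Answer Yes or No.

φ(173) = 173 − 1 = 172 = 2^2 · 43.
58 is a primitive root mod 173 iff 58^(φ(173)/q) ≢ 1 for every prime q | φ(173), i.e. q ∈ {2, 43}.
58^86 ≡ 172 (mod 173)  [q = 2: ≢ 1 ✓]
58^4 ≡ 47 (mod 173)  [q = 43: ≢ 1 ✓]
Every test exponent gives a nontrivial residue, hence 58 generates the full group.

Yes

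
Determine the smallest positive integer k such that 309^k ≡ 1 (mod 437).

Since 309 ∈ (Z/437Z)^×, its order divides φ(437) = φ(19·23) = (19−1)·(23−1) = 18·22 = 396 = 2^2 · 3^2 · 11.
Divisors of 396: 1, 2, 3, 4, 6, 9, 11, 12, 18, 22, 33, 36, 44, 66, 99, 132, 198, 396.
Evaluate successive powers at the divisors of 396:
309^1 ≡ 309 (mod 437)
309^2 ≡ 215 (mod 437)
309^3 ≡ 11 (mod 437)
309^4 ≡ 340 (mod 437)
309^6 ≡ 121 (mod 437)
309^9 ≡ 20 (mod 437)
309^11 ≡ 367 (mod 437)
309^12 ≡ 220 (mod 437)
309^18 ≡ 400 (mod 437)
309^22 ≡ 93 (mod 437)
309^33 ≡ 45 (mod 437)
309^36 ≡ 58 (mod 437)
309^44 ≡ 346 (mod 437)
309^66 ≡ 277 (mod 437)
309^99 ≡ 229 (mod 437)
309^132 ≡ 254 (mod 437)
309^198 ≡ 1 (mod 437) ✓
Hence ord(309) = 198.

198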